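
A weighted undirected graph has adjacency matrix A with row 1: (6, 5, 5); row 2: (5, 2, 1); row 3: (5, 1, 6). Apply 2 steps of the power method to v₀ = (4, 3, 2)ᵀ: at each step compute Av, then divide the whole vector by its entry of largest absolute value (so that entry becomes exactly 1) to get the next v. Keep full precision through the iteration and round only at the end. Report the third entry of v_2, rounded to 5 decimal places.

Av0 = (49.000000, 28.000000, 35.000000); divide by 49.000000 → v1 = (1.000000, 0.571429, 0.714286)
Av1 = (12.428571, 6.857143, 9.857143); divide by 12.428571 → v2 = (1.000000, 0.551724, 0.793103)
Requested entry of v2: 483/609 = 0.79310

0.79310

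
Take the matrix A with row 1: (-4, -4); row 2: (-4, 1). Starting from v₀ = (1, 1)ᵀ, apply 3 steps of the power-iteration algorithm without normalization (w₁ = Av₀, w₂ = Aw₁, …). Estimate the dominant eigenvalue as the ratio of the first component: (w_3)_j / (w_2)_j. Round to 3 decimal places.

-6.636

w1 = Av₀ = ((-4)·1 + (-4)·1; (-4)·1 + 1·1) = (-8, -3)
w2 = Aw1 = ((-4)·(-8) + (-4)·(-3); (-4)·(-8) + 1·(-3)) = (44, 29)
w3 = Aw2 = (-292, -147)
Ratio at component: -292 / 44 = -6.636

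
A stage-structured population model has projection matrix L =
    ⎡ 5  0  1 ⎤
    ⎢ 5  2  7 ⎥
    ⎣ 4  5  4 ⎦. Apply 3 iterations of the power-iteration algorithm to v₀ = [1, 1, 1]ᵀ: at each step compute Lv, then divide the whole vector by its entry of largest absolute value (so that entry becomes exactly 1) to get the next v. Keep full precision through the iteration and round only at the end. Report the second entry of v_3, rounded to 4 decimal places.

Lv0 = (6.00000, 14.00000, 13.00000); divide by 14.00000 → v1 = (0.42857, 1.00000, 0.92857)
Lv1 = (3.07143, 10.64286, 10.42857); divide by 10.64286 → v2 = (0.28859, 1.00000, 0.97987)
Lv2 = (2.42282, 10.30201, 10.07383); divide by 10.30201 → v3 = (0.23518, 1.00000, 0.97785)
Requested entry of v3: 1535/1535 = 1.0000

1.0000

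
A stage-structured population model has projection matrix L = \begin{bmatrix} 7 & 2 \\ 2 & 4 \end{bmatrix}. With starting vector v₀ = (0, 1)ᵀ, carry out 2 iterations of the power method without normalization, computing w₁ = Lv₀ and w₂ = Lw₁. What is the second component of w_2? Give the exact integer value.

20

w1 = Lv₀ = (7·0 + 2·1; 2·0 + 4·1) = (2, 4)
w2 = Lw1 = (7·2 + 2·4; 2·2 + 4·4) = (22, 20)
The requested component of w2 is 20.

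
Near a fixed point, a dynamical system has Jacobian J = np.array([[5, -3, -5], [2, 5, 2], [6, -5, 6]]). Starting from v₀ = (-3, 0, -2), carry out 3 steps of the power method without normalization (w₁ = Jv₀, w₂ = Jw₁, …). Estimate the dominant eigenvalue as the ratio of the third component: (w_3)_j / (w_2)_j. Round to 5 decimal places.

-3.56250

w1 = Jv₀ = (5·(-3) + (-3)·0 + (-5)·(-2); 2·(-3) + 5·0 + 2·(-2); 6·(-3) + (-5)·0 + 6·(-2)) = (-5, -10, -30)
w2 = Jw1 = (5·(-5) + (-3)·(-10) + (-5)·(-30); 2·(-5) + 5·(-10) + 2·(-30); 6·(-5) + (-5)·(-10) + 6·(-30)) = (155, -120, -160)
w3 = Jw2 = (1935, -610, 570)
Ratio at component: 570 / -160 = -3.56250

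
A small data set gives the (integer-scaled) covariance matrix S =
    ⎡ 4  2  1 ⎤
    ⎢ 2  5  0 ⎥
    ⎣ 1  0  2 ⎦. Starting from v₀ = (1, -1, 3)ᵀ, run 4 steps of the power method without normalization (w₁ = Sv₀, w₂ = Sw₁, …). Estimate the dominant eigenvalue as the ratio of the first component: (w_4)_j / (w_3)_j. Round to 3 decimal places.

w1 = Sv₀ = (4·1 + 2·(-1) + 1·3; 2·1 + 5·(-1) + 0·3; 1·1 + 0·(-1) + 2·3) = (5, -3, 7)
w2 = Sw1 = (4·5 + 2·(-3) + 1·7; 2·5 + 5·(-3) + 0·7; 1·5 + 0·(-3) + 2·7) = (21, -5, 19)
w3 = Sw2 = (93, 17, 59)
w4 = Sw3 = (465, 271, 211)
Ratio at component: 465 / 93 = 5.000

λ ≈ 5.000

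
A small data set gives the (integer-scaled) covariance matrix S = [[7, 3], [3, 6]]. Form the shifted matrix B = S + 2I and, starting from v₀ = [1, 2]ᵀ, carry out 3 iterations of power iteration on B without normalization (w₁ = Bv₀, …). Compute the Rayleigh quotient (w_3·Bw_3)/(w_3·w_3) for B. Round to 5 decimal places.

B = S + 2I has rows (9, 3); (3, 8)
w1 = Bv₀ = (9·1 + 3·2; 3·1 + 8·2) = (15, 19)
w2 = Bw1 = (9·15 + 3·19; 3·15 + 8·19) = (192, 197)
w3 = Bw2 = (2319, 2152)
Bw3 = (27327, 24173)
w3·Bw3 = 115391609; w3·w3 = 10008865; μ ≈ 115391609/10008865 = 11.52894

11.52894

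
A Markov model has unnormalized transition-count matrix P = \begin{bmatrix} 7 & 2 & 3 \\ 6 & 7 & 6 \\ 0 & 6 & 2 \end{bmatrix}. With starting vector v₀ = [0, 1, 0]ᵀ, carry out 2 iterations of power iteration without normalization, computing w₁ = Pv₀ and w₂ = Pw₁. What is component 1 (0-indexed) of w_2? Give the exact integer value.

w1 = Pv₀ = (7·0 + 2·1 + 3·0; 6·0 + 7·1 + 6·0; 0·0 + 6·1 + 2·0) = (2, 7, 6)
w2 = Pw1 = (7·2 + 2·7 + 3·6; 6·2 + 7·7 + 6·6; 0·2 + 6·7 + 2·6) = (46, 97, 54)
The requested component of w2 is 97.

97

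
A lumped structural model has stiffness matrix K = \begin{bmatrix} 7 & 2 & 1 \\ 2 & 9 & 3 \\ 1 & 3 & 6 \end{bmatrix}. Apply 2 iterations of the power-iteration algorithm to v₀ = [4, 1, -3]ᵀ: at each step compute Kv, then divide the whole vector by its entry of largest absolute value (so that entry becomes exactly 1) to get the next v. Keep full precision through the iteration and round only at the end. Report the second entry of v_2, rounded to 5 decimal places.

Kv0 = (27.000000, 8.000000, -11.000000); divide by 27.000000 → v1 = (1.000000, 0.296296, -0.407407)
Kv1 = (7.185185, 3.444444, -0.555556); divide by 7.185185 → v2 = (1.000000, 0.479381, -0.077320)
Requested entry of v2: 93/194 = 0.47938

0.47938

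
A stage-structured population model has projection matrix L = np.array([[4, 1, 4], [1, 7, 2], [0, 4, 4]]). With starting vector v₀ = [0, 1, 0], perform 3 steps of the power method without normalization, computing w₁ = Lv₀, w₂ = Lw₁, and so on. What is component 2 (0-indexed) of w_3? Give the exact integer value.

408

w1 = Lv₀ = (1, 7, 4)
w2 = Lw1 = (27, 58, 44)
w3 = Lw2 = (342, 521, 408)
The requested component of w3 is 408.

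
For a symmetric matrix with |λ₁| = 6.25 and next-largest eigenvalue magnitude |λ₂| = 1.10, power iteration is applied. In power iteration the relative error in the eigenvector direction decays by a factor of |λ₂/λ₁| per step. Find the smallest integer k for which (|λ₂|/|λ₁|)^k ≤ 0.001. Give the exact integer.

4

|λ₂/λ₁| = 1.10/6.25 = 0.17600
Need k ≥ ln(0.001) / ln(0.17600) = -6.9078 / -1.7373 ≈ 3.976
Smallest integer k satisfying the bound: 4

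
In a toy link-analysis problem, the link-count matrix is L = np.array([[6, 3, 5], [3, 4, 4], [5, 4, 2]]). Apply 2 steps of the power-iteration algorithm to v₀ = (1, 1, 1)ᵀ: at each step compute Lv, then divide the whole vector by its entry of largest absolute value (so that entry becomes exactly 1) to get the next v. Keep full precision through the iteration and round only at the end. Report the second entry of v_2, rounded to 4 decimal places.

0.7558

Lv0 = (14.00000, 11.00000, 11.00000); divide by 14.00000 → v1 = (1.00000, 0.78571, 0.78571)
Lv1 = (12.28571, 9.28571, 9.71429); divide by 12.28571 → v2 = (1.00000, 0.75581, 0.79070)
Requested entry of v2: 130/172 = 0.7558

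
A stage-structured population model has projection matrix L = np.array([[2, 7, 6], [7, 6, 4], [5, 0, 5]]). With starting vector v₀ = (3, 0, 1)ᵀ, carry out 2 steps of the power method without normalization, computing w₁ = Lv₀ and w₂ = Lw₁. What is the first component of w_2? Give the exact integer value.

w1 = Lv₀ = (12, 25, 20)
w2 = Lw1 = (319, 314, 160)
The requested component of w2 is 319.

319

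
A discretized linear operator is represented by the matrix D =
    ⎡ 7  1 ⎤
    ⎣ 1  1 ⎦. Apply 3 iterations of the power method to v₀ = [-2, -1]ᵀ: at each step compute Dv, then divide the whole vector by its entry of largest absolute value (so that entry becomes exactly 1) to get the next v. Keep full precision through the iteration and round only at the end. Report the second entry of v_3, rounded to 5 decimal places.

Dv0 = (-15.000000, -3.000000); divide by -15.000000 → v1 = (1.000000, 0.200000)
Dv1 = (7.200000, 1.200000); divide by 7.200000 → v2 = (1.000000, 0.166667)
Dv2 = (7.166667, 1.166667); divide by 7.166667 → v3 = (1.000000, 0.162791)
Requested entry of v3: -126/-774 = 0.16279

0.16279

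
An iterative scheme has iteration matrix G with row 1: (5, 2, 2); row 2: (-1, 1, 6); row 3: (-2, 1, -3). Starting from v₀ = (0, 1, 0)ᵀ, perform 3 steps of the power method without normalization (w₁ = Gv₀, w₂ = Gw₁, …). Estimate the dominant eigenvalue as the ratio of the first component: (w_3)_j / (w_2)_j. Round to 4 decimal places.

w1 = Gv₀ = (5·0 + 2·1 + 2·0; (-1)·0 + 1·1 + 6·0; (-2)·0 + 1·1 + (-3)·0) = (2, 1, 1)
w2 = Gw1 = (5·2 + 2·1 + 2·1; (-1)·2 + 1·1 + 6·1; (-2)·2 + 1·1 + (-3)·1) = (14, 5, -6)
w3 = Gw2 = (68, -45, -5)
Ratio at component: 68 / 14 = 4.8571

λ ≈ 4.8571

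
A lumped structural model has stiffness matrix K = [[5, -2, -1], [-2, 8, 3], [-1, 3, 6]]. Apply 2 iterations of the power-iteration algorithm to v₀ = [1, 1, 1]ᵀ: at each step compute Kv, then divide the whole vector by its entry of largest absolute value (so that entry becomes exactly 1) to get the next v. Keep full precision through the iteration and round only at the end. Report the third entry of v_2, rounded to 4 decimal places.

Kv0 = (2.00000, 9.00000, 8.00000); divide by 9.00000 → v1 = (0.22222, 1.00000, 0.88889)
Kv1 = (-1.77778, 10.22222, 8.11111); divide by 10.22222 → v2 = (-0.17391, 1.00000, 0.79348)
Requested entry of v2: 73/92 = 0.7935

0.7935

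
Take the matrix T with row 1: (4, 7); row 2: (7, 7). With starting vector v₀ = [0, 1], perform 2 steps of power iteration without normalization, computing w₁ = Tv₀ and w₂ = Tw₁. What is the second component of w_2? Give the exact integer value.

w1 = Tv₀ = (4·0 + 7·1; 7·0 + 7·1) = (7, 7)
w2 = Tw1 = (4·7 + 7·7; 7·7 + 7·7) = (77, 98)
The requested component of w2 is 98.

98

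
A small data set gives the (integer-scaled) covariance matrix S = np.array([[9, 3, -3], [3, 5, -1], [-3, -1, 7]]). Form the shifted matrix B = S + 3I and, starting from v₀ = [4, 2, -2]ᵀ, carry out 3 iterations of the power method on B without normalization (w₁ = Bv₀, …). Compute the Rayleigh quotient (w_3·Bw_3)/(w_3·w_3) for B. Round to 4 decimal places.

μ ≈ 15.4095

B = S + 3I has rows (12, 3, -3); (3, 8, -1); (-3, -1, 10)
w1 = Bv₀ = (60, 30, -34)
w2 = Bw1 = (912, 454, -550)
w3 = Bw2 = (13956, 6918, -8690)
Bw3 = (214296, 105902, -135686)
w3·Bw3 = 4902456352; w3·w3 = 318144760; μ ≈ 4902456352/318144760 = 15.4095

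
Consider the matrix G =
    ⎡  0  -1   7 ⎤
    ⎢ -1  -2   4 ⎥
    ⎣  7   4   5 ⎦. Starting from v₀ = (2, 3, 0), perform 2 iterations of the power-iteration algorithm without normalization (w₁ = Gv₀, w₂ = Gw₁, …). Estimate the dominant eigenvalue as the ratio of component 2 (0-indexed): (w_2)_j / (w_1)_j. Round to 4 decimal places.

w1 = Gv₀ = (0·2 + (-1)·3 + 7·0; (-1)·2 + (-2)·3 + 4·0; 7·2 + 4·3 + 5·0) = (-3, -8, 26)
w2 = Gw1 = (0·(-3) + (-1)·(-8) + 7·26; (-1)·(-3) + (-2)·(-8) + 4·26; 7·(-3) + 4·(-8) + 5·26) = (190, 123, 77)
Ratio at component: 77 / 26 = 2.9615

2.9615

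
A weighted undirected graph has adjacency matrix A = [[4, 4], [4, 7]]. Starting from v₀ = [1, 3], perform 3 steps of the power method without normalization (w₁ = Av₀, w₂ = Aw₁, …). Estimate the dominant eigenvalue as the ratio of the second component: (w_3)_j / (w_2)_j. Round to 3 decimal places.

λ ≈ 9.745

w1 = Av₀ = (4·1 + 4·3; 4·1 + 7·3) = (16, 25)
w2 = Aw1 = (4·16 + 4·25; 4·16 + 7·25) = (164, 239)
w3 = Aw2 = (1612, 2329)
Ratio at component: 2329 / 239 = 9.745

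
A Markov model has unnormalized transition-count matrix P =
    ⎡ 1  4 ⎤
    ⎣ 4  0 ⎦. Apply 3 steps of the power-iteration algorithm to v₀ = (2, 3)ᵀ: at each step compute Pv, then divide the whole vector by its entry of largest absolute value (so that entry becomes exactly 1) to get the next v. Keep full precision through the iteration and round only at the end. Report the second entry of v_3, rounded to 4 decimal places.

0.6815

Pv0 = (14.00000, 8.00000); divide by 14.00000 → v1 = (1.00000, 0.57143)
Pv1 = (3.28571, 4.00000); divide by 4.00000 → v2 = (0.82143, 1.00000)
Pv2 = (4.82143, 3.28571); divide by 4.82143 → v3 = (1.00000, 0.68148)
Requested entry of v3: 184/270 = 0.6815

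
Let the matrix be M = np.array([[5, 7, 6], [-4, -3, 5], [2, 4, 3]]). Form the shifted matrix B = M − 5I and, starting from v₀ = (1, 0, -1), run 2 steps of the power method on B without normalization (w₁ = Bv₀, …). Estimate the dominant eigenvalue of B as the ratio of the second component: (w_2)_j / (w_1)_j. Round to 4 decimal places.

μ ≈ -12.8889

B = M − 5I has rows (0, 7, 6); (-4, -8, 5); (2, 4, -2)
w1 = Bv₀ = (0·1 + 7·0 + 6·(-1); (-4)·1 + (-8)·0 + 5·(-1); 2·1 + 4·0 + (-2)·(-1)) = (-6, -9, 4)
w2 = Bw1 = (0·(-6) + 7·(-9) + 6·4; (-4)·(-6) + (-8)·(-9) + 5·4; 2·(-6) + 4·(-9) + (-2)·4) = (-39, 116, -56)
Ratio: 116/-9 = -12.8889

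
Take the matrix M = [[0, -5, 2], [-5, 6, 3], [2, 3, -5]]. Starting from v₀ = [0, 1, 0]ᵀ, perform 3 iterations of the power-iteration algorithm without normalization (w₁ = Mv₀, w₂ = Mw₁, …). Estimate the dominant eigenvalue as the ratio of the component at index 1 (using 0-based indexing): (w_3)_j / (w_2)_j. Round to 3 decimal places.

w1 = Mv₀ = (0·0 + (-5)·1 + 2·0; (-5)·0 + 6·1 + 3·0; 2·0 + 3·1 + (-5)·0) = (-5, 6, 3)
w2 = Mw1 = (0·(-5) + (-5)·6 + 2·3; (-5)·(-5) + 6·6 + 3·3; 2·(-5) + 3·6 + (-5)·3) = (-24, 70, -7)
w3 = Mw2 = (-364, 519, 197)
Ratio at component: 519 / 70 = 7.414

λ ≈ 7.414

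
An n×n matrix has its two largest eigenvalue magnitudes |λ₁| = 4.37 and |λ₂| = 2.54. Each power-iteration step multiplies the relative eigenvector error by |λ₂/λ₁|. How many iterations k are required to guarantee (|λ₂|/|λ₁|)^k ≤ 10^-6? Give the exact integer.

26

|λ₂/λ₁| = 2.54/4.37 = 0.58124
Need k ≥ ln(10^-6) / ln(0.58124) = -13.8155 / -0.5426 ≈ 25.462
Smallest integer k satisfying the bound: 26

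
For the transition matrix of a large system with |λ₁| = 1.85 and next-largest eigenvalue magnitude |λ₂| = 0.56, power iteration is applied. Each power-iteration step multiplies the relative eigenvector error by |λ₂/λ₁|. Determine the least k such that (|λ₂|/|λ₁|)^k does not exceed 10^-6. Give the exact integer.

12

|λ₂/λ₁| = 0.56/1.85 = 0.30270
Need k ≥ ln(10^-6) / ln(0.30270) = -13.8155 / -1.1950 ≈ 11.561
Smallest integer k satisfying the bound: 12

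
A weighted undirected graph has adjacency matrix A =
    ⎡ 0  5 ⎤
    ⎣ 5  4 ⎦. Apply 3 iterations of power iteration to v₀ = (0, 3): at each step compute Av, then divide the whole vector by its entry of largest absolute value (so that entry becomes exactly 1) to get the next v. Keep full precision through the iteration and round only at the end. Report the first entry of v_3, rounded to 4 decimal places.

0.7765

Av0 = (15.00000, 12.00000); divide by 15.00000 → v1 = (1.00000, 0.80000)
Av1 = (4.00000, 8.20000); divide by 8.20000 → v2 = (0.48780, 1.00000)
Av2 = (5.00000, 6.43902); divide by 6.43902 → v3 = (0.77652, 1.00000)
Requested entry of v3: 615/792 = 0.7765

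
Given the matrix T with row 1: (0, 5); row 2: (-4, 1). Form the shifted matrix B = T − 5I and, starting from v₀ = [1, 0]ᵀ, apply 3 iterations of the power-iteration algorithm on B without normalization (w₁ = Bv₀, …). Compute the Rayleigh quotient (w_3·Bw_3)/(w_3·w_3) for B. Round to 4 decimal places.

-4.9710

B = T − 5I has rows (-5, 5); (-4, -4)
w1 = Bv₀ = (-5, -4)
w2 = Bw1 = (5, 36)
w3 = Bw2 = (155, -164)
Bw3 = (-1595, 36)
w3·Bw3 = -253129; w3·w3 = 50921; μ ≈ -253129/50921 = -4.9710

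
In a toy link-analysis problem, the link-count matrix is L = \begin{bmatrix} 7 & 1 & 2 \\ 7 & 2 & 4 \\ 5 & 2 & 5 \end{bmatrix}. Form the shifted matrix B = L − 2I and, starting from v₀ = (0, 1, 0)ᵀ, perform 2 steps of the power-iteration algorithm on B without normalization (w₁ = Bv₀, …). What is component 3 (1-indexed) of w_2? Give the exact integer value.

B = L − 2I has rows (5, 1, 2); (7, 0, 4); (5, 2, 3)
w1 = Bv₀ = (5·0 + 1·1 + 2·0; 7·0 + 0·1 + 4·0; 5·0 + 2·1 + 3·0) = (1, 0, 2)
w2 = Bw1 = (5·1 + 1·0 + 2·2; 7·1 + 0·0 + 4·2; 5·1 + 2·0 + 3·2) = (9, 15, 11)
Requested component of w2: 11

11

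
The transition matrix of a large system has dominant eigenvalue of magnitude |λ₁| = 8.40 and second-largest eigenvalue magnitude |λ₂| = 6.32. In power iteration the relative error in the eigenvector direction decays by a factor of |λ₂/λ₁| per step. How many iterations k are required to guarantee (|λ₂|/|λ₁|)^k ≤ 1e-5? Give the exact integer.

|λ₂/λ₁| = 6.32/8.40 = 0.75238
Need k ≥ ln(1e-5) / ln(0.75238) = -11.5129 / -0.2845 ≈ 40.465
Smallest integer k satisfying the bound: 41

41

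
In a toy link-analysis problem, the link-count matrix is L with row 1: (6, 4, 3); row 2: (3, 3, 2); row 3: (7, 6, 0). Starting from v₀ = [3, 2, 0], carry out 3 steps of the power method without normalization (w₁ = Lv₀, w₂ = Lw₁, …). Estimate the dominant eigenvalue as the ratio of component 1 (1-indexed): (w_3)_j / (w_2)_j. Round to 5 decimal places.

w1 = Lv₀ = (26, 15, 33)
w2 = Lw1 = (315, 189, 272)
w3 = Lw2 = (3462, 2056, 3339)
Ratio at component: 3462 / 315 = 10.99048

10.99048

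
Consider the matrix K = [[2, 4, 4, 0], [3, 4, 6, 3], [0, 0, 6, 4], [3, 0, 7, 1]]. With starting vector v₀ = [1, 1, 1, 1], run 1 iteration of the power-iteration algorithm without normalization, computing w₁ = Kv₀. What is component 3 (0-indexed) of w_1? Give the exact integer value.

w1 = Kv₀ = (10, 16, 10, 11)
The requested component of w1 is 11.

11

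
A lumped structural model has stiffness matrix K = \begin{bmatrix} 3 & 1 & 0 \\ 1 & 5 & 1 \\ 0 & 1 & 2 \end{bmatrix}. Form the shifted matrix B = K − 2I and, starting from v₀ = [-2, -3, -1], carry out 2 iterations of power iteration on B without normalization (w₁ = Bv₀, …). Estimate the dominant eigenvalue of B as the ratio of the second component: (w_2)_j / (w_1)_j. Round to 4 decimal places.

3.6667

B = K − 2I has rows (1, 1, 0); (1, 3, 1); (0, 1, 0)
w1 = Bv₀ = (-5, -12, -3)
w2 = Bw1 = (-17, -44, -12)
Ratio: -44/-12 = 3.6667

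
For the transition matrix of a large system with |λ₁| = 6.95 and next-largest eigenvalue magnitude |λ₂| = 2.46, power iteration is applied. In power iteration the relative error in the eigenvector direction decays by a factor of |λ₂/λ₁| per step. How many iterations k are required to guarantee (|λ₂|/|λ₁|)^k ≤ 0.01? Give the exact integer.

5

|λ₂/λ₁| = 2.46/6.95 = 0.35396
Need k ≥ ln(0.01) / ln(0.35396) = -4.6052 / -1.0386 ≈ 4.434
Smallest integer k satisfying the bound: 5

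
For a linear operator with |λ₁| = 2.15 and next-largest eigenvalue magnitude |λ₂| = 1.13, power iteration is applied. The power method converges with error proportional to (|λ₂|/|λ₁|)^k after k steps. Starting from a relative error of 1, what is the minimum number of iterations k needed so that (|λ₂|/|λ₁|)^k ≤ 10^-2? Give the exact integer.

8

|λ₂/λ₁| = 1.13/2.15 = 0.52558
Need k ≥ ln(10^-2) / ln(0.52558) = -4.6052 / -0.6433 ≈ 7.159
Smallest integer k satisfying the bound: 8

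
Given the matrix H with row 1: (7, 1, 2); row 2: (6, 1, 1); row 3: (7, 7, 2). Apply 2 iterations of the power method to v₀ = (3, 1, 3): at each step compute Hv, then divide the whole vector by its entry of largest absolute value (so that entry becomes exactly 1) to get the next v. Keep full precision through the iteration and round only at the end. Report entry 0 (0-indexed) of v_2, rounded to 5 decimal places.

Hv0 = (28.000000, 22.000000, 34.000000); divide by 34.000000 → v1 = (0.823529, 0.647059, 1.000000)
Hv1 = (8.411765, 6.588235, 12.294118); divide by 12.294118 → v2 = (0.684211, 0.535885, 1.000000)
Requested entry of v2: 286/418 = 0.68421

0.68421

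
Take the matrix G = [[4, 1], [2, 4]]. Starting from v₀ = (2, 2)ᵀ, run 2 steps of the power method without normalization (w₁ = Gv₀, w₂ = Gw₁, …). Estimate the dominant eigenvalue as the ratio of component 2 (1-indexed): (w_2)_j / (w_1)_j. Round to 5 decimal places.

w1 = Gv₀ = (4·2 + 1·2; 2·2 + 4·2) = (10, 12)
w2 = Gw1 = (4·10 + 1·12; 2·10 + 4·12) = (52, 68)
Ratio at component: 68 / 12 = 5.66667

5.66667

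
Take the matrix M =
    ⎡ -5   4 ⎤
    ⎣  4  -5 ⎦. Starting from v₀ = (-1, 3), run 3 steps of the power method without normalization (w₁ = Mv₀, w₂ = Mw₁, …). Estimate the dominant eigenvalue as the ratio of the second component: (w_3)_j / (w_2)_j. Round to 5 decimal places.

-8.95092

w1 = Mv₀ = ((-5)·(-1) + 4·3; 4·(-1) + (-5)·3) = (17, -19)
w2 = Mw1 = ((-5)·17 + 4·(-19); 4·17 + (-5)·(-19)) = (-161, 163)
w3 = Mw2 = (1457, -1459)
Ratio at component: -1459 / 163 = -8.95092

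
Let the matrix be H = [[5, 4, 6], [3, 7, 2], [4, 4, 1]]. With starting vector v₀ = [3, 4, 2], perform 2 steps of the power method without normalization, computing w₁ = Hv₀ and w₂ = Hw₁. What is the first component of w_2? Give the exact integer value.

559

w1 = Hv₀ = (5·3 + 4·4 + 6·2; 3·3 + 7·4 + 2·2; 4·3 + 4·4 + 1·2) = (43, 41, 30)
w2 = Hw1 = (5·43 + 4·41 + 6·30; 3·43 + 7·41 + 2·30; 4·43 + 4·41 + 1·30) = (559, 476, 366)
The requested component of w2 is 559.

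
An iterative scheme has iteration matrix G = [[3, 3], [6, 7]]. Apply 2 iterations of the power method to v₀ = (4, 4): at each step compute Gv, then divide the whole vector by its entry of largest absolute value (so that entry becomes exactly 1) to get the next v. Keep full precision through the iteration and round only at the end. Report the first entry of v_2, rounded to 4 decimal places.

Gv0 = (24.00000, 52.00000); divide by 52.00000 → v1 = (0.46154, 1.00000)
Gv1 = (4.38462, 9.76923); divide by 9.76923 → v2 = (0.44882, 1.00000)
Requested entry of v2: 228/508 = 0.4488

0.4488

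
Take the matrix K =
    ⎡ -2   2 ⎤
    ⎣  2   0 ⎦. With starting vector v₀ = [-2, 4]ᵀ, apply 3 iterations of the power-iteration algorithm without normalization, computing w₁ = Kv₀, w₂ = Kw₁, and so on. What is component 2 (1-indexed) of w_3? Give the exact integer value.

w1 = Kv₀ = ((-2)·(-2) + 2·4; 2·(-2) + 0·4) = (12, -4)
w2 = Kw1 = ((-2)·12 + 2·(-4); 2·12 + 0·(-4)) = (-32, 24)
w3 = Kw2 = (112, -64)
The requested component of w3 is -64.

-64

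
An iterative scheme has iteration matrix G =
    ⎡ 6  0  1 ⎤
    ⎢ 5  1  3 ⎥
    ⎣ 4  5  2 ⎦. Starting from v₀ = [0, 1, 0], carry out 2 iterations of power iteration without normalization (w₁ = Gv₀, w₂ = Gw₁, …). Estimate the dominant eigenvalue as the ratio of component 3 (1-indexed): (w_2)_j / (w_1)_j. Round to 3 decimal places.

λ ≈ 3.000

w1 = Gv₀ = (6·0 + 0·1 + 1·0; 5·0 + 1·1 + 3·0; 4·0 + 5·1 + 2·0) = (0, 1, 5)
w2 = Gw1 = (6·0 + 0·1 + 1·5; 5·0 + 1·1 + 3·5; 4·0 + 5·1 + 2·5) = (5, 16, 15)
Ratio at component: 15 / 5 = 3.000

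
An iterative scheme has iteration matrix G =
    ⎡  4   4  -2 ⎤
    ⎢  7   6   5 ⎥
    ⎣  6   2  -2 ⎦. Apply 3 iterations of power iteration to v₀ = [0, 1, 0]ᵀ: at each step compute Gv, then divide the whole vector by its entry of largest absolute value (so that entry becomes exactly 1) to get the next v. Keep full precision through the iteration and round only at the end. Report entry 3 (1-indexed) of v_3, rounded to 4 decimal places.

0.3505

Gv0 = (4.00000, 6.00000, 2.00000); divide by 6.00000 → v1 = (0.66667, 1.00000, 0.33333)
Gv1 = (6.00000, 12.33333, 5.33333); divide by 12.33333 → v2 = (0.48649, 1.00000, 0.43243)
Gv2 = (5.08108, 11.56757, 4.05405); divide by 11.56757 → v3 = (0.43925, 1.00000, 0.35047)
Requested entry of v3: 300/856 = 0.3505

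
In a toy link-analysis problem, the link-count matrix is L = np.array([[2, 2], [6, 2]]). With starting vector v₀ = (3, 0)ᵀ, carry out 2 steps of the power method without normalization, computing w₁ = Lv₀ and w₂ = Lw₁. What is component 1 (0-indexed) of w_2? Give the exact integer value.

72

w1 = Lv₀ = (2·3 + 2·0; 6·3 + 2·0) = (6, 18)
w2 = Lw1 = (2·6 + 2·18; 6·6 + 2·18) = (48, 72)
The requested component of w2 is 72.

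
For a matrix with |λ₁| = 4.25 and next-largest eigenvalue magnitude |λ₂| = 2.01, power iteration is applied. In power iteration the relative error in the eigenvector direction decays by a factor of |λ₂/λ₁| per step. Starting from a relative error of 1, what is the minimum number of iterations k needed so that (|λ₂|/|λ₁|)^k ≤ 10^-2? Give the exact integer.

|λ₂/λ₁| = 2.01/4.25 = 0.47294
Need k ≥ ln(10^-2) / ln(0.47294) = -4.6052 / -0.7488 ≈ 6.150
Smallest integer k satisfying the bound: 7

7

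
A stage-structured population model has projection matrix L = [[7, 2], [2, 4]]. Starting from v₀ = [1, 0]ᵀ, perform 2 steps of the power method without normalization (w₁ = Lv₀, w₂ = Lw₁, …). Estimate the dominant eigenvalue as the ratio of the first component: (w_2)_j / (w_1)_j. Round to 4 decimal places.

w1 = Lv₀ = (7·1 + 2·0; 2·1 + 4·0) = (7, 2)
w2 = Lw1 = (7·7 + 2·2; 2·7 + 4·2) = (53, 22)
Ratio at component: 53 / 7 = 7.5714

λ ≈ 7.5714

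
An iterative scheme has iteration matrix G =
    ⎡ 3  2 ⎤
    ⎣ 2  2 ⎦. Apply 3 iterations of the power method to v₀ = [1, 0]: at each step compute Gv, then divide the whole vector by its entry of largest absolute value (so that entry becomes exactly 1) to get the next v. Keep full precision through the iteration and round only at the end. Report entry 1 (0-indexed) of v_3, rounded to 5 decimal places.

Gv0 = (3.000000, 2.000000); divide by 3.000000 → v1 = (1.000000, 0.666667)
Gv1 = (4.333333, 3.333333); divide by 4.333333 → v2 = (1.000000, 0.769231)
Gv2 = (4.538462, 3.538462); divide by 4.538462 → v3 = (1.000000, 0.779661)
Requested entry of v3: 46/59 = 0.77966

0.77966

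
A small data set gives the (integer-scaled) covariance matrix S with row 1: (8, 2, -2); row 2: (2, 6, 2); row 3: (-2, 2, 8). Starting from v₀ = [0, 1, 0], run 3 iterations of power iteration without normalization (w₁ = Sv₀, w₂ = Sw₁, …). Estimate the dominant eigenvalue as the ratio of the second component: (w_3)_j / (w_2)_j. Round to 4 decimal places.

w1 = Sv₀ = (8·0 + 2·1 + (-2)·0; 2·0 + 6·1 + 2·0; (-2)·0 + 2·1 + 8·0) = (2, 6, 2)
w2 = Sw1 = (8·2 + 2·6 + (-2)·2; 2·2 + 6·6 + 2·2; (-2)·2 + 2·6 + 8·2) = (24, 44, 24)
w3 = Sw2 = (232, 360, 232)
Ratio at component: 360 / 44 = 8.1818

λ ≈ 8.1818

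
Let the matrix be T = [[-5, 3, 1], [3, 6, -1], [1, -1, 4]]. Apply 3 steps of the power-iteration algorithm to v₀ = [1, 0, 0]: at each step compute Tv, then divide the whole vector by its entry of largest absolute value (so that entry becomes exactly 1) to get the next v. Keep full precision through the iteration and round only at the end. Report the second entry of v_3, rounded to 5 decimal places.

Tv0 = (-5.000000, 3.000000, 1.000000); divide by -5.000000 → v1 = (1.000000, -0.600000, -0.200000)
Tv1 = (-7.000000, -0.400000, 0.800000); divide by -7.000000 → v2 = (1.000000, 0.057143, -0.114286)
Tv2 = (-4.942857, 3.457143, 0.485714); divide by -4.942857 → v3 = (1.000000, -0.699422, -0.098266)
Requested entry of v3: 121/-173 = -0.69942

-0.69942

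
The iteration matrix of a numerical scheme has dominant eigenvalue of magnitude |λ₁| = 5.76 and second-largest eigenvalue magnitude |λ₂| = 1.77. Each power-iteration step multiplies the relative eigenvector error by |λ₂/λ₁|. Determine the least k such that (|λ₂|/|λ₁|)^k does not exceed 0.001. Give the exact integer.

|λ₂/λ₁| = 1.77/5.76 = 0.30729
Need k ≥ ln(0.001) / ln(0.30729) = -6.9078 / -1.1800 ≈ 5.854
Smallest integer k satisfying the bound: 6

6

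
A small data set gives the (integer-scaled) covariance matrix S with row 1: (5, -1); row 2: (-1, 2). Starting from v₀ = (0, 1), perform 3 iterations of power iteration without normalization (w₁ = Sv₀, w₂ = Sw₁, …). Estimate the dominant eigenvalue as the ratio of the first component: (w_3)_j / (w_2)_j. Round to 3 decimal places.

λ ≈ 5.714

w1 = Sv₀ = (5·0 + (-1)·1; (-1)·0 + 2·1) = (-1, 2)
w2 = Sw1 = (5·(-1) + (-1)·2; (-1)·(-1) + 2·2) = (-7, 5)
w3 = Sw2 = (-40, 17)
Ratio at component: -40 / -7 = 5.714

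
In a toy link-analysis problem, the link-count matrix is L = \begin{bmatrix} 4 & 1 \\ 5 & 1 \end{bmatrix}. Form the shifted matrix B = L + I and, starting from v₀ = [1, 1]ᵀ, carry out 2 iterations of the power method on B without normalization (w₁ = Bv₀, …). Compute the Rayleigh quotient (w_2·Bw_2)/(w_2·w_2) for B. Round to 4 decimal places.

B = L + I has rows (5, 1); (5, 2)
w1 = Bv₀ = (5·1 + 1·1; 5·1 + 2·1) = (6, 7)
w2 = Bw1 = (5·6 + 1·7; 5·6 + 2·7) = (37, 44)
Bw2 = (229, 273)
w2·Bw2 = 20485; w2·w2 = 3305; μ ≈ 20485/3305 = 6.1982

μ ≈ 6.1982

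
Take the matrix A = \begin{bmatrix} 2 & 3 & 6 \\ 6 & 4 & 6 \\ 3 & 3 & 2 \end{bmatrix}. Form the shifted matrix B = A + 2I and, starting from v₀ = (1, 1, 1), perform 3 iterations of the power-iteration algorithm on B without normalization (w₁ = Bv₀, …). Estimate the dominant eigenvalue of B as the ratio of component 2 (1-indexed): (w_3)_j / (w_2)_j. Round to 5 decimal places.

B = A + 2I has rows (4, 3, 6); (6, 6, 6); (3, 3, 4)
w1 = Bv₀ = (4·1 + 3·1 + 6·1; 6·1 + 6·1 + 6·1; 3·1 + 3·1 + 4·1) = (13, 18, 10)
w2 = Bw1 = (4·13 + 3·18 + 6·10; 6·13 + 6·18 + 6·10; 3·13 + 3·18 + 4·10) = (166, 246, 133)
w3 = Bw2 = (2200, 3270, 1768)
Ratio: 3270/246 = 13.29268

13.29268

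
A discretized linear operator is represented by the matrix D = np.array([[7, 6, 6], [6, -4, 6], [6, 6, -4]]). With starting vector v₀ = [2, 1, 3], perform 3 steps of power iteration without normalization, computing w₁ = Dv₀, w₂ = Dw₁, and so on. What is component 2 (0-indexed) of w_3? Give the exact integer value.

2268

w1 = Dv₀ = (7·2 + 6·1 + 6·3; 6·2 + (-4)·1 + 6·3; 6·2 + 6·1 + (-4)·3) = (38, 26, 6)
w2 = Dw1 = (7·38 + 6·26 + 6·6; 6·38 + (-4)·26 + 6·6; 6·38 + 6·26 + (-4)·6) = (458, 160, 360)
w3 = Dw2 = (6326, 4268, 2268)
The requested component of w3 is 2268.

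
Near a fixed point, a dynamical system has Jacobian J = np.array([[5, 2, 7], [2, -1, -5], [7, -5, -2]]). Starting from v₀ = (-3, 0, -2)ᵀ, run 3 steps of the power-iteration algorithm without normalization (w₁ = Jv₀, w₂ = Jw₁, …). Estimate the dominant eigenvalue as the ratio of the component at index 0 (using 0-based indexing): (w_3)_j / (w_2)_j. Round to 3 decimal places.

9.988

w1 = Jv₀ = (5·(-3) + 2·0 + 7·(-2); 2·(-3) + (-1)·0 + (-5)·(-2); 7·(-3) + (-5)·0 + (-2)·(-2)) = (-29, 4, -17)
w2 = Jw1 = (5·(-29) + 2·4 + 7·(-17); 2·(-29) + (-1)·4 + (-5)·(-17); 7·(-29) + (-5)·4 + (-2)·(-17)) = (-256, 23, -189)
w3 = Jw2 = (-2557, 410, -1529)
Ratio at component: -2557 / -256 = 9.988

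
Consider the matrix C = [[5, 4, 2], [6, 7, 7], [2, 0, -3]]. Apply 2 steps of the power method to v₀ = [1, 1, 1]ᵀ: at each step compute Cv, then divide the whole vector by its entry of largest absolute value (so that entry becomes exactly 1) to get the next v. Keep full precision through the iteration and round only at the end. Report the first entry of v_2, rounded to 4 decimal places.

Cv0 = (11.00000, 20.00000, -1.00000); divide by 20.00000 → v1 = (0.55000, 1.00000, -0.05000)
Cv1 = (6.65000, 9.95000, 1.25000); divide by 9.95000 → v2 = (0.66834, 1.00000, 0.12563)
Requested entry of v2: 133/199 = 0.6683

0.6683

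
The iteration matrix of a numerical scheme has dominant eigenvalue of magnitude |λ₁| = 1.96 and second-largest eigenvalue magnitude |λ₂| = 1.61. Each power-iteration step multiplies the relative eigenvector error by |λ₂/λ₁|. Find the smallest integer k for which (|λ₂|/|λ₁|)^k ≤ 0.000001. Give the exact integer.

71

|λ₂/λ₁| = 1.61/1.96 = 0.82143
Need k ≥ ln(0.000001) / ln(0.82143) = -13.8155 / -0.1967 ≈ 70.233
Smallest integer k satisfying the bound: 71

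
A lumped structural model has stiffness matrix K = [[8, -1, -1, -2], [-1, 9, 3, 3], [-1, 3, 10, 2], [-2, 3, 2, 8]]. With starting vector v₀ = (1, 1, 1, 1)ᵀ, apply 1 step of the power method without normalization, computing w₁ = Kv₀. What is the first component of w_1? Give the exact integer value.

w1 = Kv₀ = (8·1 + (-1)·1 + (-1)·1 + (-2)·1; (-1)·1 + 9·1 + 3·1 + 3·1; (-1)·1 + 3·1 + 10·1 + 2·1; (-2)·1 + 3·1 + 2·1 + 8·1) = (4, 14, 14, 11)
The requested component of w1 is 4.

4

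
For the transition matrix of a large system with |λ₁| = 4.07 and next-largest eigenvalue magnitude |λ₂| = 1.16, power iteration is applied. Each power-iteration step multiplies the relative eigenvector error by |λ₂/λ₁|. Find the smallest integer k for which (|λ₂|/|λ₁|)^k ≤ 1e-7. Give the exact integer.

13

|λ₂/λ₁| = 1.16/4.07 = 0.28501
Need k ≥ ln(1e-7) / ln(0.28501) = -16.1181 / -1.2552 ≈ 12.841
Smallest integer k satisfying the bound: 13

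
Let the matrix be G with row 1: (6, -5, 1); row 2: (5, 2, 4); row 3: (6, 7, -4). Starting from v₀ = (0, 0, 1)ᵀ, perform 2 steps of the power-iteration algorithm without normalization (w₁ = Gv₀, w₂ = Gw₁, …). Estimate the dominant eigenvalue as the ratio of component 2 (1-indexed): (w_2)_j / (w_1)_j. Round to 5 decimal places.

w1 = Gv₀ = (1, 4, -4)
w2 = Gw1 = (-18, -3, 50)
Ratio at component: -3 / 4 = -0.75000

-0.75000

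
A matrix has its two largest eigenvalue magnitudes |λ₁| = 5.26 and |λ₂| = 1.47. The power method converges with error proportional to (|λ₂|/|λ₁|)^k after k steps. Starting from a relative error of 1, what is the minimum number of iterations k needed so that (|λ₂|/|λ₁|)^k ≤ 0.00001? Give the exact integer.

|λ₂/λ₁| = 1.47/5.26 = 0.27947
Need k ≥ ln(0.00001) / ln(0.27947) = -11.5129 / -1.2749 ≈ 9.031
Smallest integer k satisfying the bound: 10

10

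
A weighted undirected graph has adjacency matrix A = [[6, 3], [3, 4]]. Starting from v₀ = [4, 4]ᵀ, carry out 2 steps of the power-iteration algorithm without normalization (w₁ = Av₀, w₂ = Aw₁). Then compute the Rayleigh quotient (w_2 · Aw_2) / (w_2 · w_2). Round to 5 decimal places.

w1 = Av₀ = (6·4 + 3·4; 3·4 + 4·4) = (36, 28)
w2 = Aw1 = (6·36 + 3·28; 3·36 + 4·28) = (300, 220)
Aw2 = (2460, 1780)
w2·Aw2 = 300·2460 + 220·1780 = 1129600; w2·w2 = 300·300 + 220·220 = 138400
λ ≈ 1129600/138400 = 8.16185

8.16185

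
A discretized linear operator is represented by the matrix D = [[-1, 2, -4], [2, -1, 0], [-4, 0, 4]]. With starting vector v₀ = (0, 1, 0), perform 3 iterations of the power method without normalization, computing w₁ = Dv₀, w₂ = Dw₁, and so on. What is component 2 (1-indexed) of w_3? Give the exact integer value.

w1 = Dv₀ = (2, -1, 0)
w2 = Dw1 = (-4, 5, -8)
w3 = Dw2 = (46, -13, -16)
The requested component of w3 is -13.

-13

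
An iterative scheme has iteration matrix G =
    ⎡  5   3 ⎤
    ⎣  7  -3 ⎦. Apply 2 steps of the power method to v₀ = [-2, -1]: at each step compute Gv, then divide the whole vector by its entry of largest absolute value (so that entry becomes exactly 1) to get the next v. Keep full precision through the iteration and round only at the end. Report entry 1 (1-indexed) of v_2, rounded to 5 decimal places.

1.00000

Gv0 = (-13.000000, -11.000000); divide by -13.000000 → v1 = (1.000000, 0.846154)
Gv1 = (7.538462, 4.461538); divide by 7.538462 → v2 = (1.000000, 0.591837)
Requested entry of v2: -98/-98 = 1.00000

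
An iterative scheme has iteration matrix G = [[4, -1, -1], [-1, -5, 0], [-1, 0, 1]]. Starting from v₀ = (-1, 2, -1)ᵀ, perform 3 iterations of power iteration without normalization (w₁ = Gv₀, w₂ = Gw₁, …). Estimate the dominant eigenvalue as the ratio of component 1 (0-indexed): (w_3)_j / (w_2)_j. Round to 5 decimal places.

-4.78000

w1 = Gv₀ = (4·(-1) + (-1)·2 + (-1)·(-1); (-1)·(-1) + (-5)·2 + 0·(-1); (-1)·(-1) + 0·2 + 1·(-1)) = (-5, -9, 0)
w2 = Gw1 = (4·(-5) + (-1)·(-9) + (-1)·0; (-1)·(-5) + (-5)·(-9) + 0·0; (-1)·(-5) + 0·(-9) + 1·0) = (-11, 50, 5)
w3 = Gw2 = (-99, -239, 16)
Ratio at component: -239 / 50 = -4.78000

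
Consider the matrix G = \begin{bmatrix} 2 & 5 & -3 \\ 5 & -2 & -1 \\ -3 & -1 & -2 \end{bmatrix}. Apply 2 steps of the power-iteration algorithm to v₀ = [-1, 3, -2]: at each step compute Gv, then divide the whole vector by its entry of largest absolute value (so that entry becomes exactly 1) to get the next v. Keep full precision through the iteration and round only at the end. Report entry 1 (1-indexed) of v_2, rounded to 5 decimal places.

-0.17431

Gv0 = (19.000000, -9.000000, 4.000000); divide by 19.000000 → v1 = (1.000000, -0.473684, 0.210526)
Gv1 = (-1.000000, 5.736842, -2.947368); divide by 5.736842 → v2 = (-0.174312, 1.000000, -0.513761)
Requested entry of v2: -19/109 = -0.17431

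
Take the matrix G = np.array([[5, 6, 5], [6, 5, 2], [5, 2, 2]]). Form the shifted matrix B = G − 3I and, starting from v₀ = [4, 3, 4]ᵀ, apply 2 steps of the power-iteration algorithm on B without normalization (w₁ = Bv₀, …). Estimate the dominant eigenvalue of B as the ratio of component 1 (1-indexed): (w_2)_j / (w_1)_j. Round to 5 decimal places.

B = G − 3I has rows (2, 6, 5); (6, 2, 2); (5, 2, -1)
w1 = Bv₀ = (2·4 + 6·3 + 5·4; 6·4 + 2·3 + 2·4; 5·4 + 2·3 + (-1)·4) = (46, 38, 22)
w2 = Bw1 = (2·46 + 6·38 + 5·22; 6·46 + 2·38 + 2·22; 5·46 + 2·38 + (-1)·22) = (430, 396, 284)
Ratio: 430/46 = 9.34783

9.34783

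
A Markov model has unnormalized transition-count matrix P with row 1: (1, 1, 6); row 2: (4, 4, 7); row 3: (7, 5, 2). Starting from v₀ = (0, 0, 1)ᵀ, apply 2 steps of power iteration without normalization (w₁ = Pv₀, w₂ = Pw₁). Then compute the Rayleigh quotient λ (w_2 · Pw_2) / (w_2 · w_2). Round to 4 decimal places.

w1 = Pv₀ = (1·0 + 1·0 + 6·1; 4·0 + 4·0 + 7·1; 7·0 + 5·0 + 2·1) = (6, 7, 2)
w2 = Pw1 = (1·6 + 1·7 + 6·2; 4·6 + 4·7 + 7·2; 7·6 + 5·7 + 2·2) = (25, 66, 81)
Pw2 = (577, 931, 667)
w2·Pw2 = 25·577 + 66·931 + 81·667 = 129898; w2·w2 = 25·25 + 66·66 + 81·81 = 11542
λ ≈ 129898/11542 = 11.2544

11.2544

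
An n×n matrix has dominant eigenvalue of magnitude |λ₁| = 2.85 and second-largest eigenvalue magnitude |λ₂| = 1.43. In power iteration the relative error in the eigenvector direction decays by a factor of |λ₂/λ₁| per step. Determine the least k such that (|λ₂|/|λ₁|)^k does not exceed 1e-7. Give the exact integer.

|λ₂/λ₁| = 1.43/2.85 = 0.50175
Need k ≥ ln(1e-7) / ln(0.50175) = -16.1181 / -0.6896 ≈ 23.372
Smallest integer k satisfying the bound: 24

24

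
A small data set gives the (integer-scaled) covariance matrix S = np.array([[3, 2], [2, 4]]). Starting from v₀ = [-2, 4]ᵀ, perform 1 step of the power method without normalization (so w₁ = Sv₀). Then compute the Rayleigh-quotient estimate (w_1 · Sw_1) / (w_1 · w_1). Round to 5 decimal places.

w1 = Sv₀ = (3·(-2) + 2·4; 2·(-2) + 4·4) = (2, 12)
Sw1 = (30, 52)
w1·Sw1 = 2·30 + 12·52 = 684; w1·w1 = 2·2 + 12·12 = 148
λ ≈ 684/148 = 4.62162

4.62162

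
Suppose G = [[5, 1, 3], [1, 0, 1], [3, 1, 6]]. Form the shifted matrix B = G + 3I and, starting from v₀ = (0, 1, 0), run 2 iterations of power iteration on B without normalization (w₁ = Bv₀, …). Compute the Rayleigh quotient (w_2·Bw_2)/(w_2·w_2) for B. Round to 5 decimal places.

B = G + 3I has rows (8, 1, 3); (1, 3, 1); (3, 1, 9)
w1 = Bv₀ = (1, 3, 1)
w2 = Bw1 = (14, 11, 15)
Bw2 = (168, 62, 188)
w2·Bw2 = 5854; w2·w2 = 542; μ ≈ 5854/542 = 10.80074

μ ≈ 10.80074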